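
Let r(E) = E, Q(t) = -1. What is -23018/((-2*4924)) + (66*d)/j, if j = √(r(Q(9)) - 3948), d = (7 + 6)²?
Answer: 11509/4924 - 1014*I*√3949/359 ≈ 2.3373 - 177.5*I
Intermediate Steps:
d = 169 (d = 13² = 169)
j = I*√3949 (j = √(-1 - 3948) = √(-3949) = I*√3949 ≈ 62.841*I)
-23018/((-2*4924)) + (66*d)/j = -23018/((-2*4924)) + (66*169)/((I*√3949)) = -23018/(-9848) + 11154*(-I*√3949/3949) = -23018*(-1/9848) - 1014*I*√3949/359 = 11509/4924 - 1014*I*√3949/359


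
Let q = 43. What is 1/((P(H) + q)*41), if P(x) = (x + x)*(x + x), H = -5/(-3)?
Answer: 9/19967 ≈ 0.00045074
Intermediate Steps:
H = 5/3 (H = -5*(-1/3) = 5/3 ≈ 1.6667)
P(x) = 4*x**2 (P(x) = (2*x)*(2*x) = 4*x**2)
1/((P(H) + q)*41) = 1/((4*(5/3)**2 + 43)*41) = 1/((4*(25/9) + 43)*41) = 1/((100/9 + 43)*41) = 1/((487/9)*41) = 1/(19967/9) = 9/19967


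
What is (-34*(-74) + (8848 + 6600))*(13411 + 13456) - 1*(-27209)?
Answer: 482665997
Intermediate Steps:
(-34*(-74) + (8848 + 6600))*(13411 + 13456) - 1*(-27209) = (2516 + 15448)*26867 + 27209 = 17964*26867 + 27209 = 482638788 + 27209 = 482665997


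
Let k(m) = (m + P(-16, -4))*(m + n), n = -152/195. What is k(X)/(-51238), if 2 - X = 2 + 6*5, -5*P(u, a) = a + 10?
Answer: -12004/640475 ≈ -0.018742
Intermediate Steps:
P(u, a) = -2 - a/5 (P(u, a) = -(a + 10)/5 = -(10 + a)/5 = -2 - a/5)
n = -152/195 (n = -152*1/195 = -152/195 ≈ -0.77949)
X = -30 (X = 2 - (2 + 6*5) = 2 - (2 + 30) = 2 - 1*32 = 2 - 32 = -30)
k(m) = (-152/195 + m)*(-6/5 + m) (k(m) = (m + (-2 - ⅕*(-4)))*(m - 152/195) = (m + (-2 + ⅘))*(-152/195 + m) = (m - 6/5)*(-152/195 + m) = (-6/5 + m)*(-152/195 + m) = (-152/195 + m)*(-6/5 + m))
k(X)/(-51238) = (304/325 + (-30)² - 386/195*(-30))/(-51238) = (304/325 + 900 + 772/13)*(-1/51238) = (24008/25)*(-1/51238) = -12004/640475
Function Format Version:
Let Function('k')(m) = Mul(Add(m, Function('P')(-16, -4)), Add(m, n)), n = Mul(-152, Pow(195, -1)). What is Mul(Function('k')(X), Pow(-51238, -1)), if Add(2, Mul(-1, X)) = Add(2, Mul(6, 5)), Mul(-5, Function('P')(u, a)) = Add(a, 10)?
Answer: Rational(-12004, 640475) ≈ -0.018742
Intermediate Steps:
Function('P')(u, a) = Add(-2, Mul(Rational(-1, 5), a)) (Function('P')(u, a) = Mul(Rational(-1, 5), Add(a, 10)) = Mul(Rational(-1, 5), Add(10, a)) = Add(-2, Mul(Rational(-1, 5), a)))
n = Rational(-152, 195) (n = Mul(-152, Rational(1, 195)) = Rational(-152, 195) ≈ -0.77949)
X = -30 (X = Add(2, Mul(-1, Add(2, Mul(6, 5)))) = Add(2, Mul(-1, Add(2, 30))) = Add(2, Mul(-1, 32)) = Add(2, -32) = -30)
Function('k')(m) = Mul(Add(Rational(-152, 195), m), Add(Rational(-6, 5), m)) (Function('k')(m) = Mul(Add(m, Add(-2, Mul(Rational(-1, 5), -4))), Add(m, Rational(-152, 195))) = Mul(Add(m, Add(-2, Rational(4, 5))), Add(Rational(-152, 195), m)) = Mul(Add(m, Rational(-6, 5)), Add(Rational(-152, 195), m)) = Mul(Add(Rational(-6, 5), m), Add(Rational(-152, 195), m)) = Mul(Add(Rational(-152, 195), m), Add(Rational(-6, 5), m)))
Mul(Function('k')(X), Pow(-51238, -1)) = Mul(Add(Rational(304, 325), Pow(-30, 2), Mul(Rational(-386, 195), -30)), Pow(-51238, -1)) = Mul(Add(Rational(304, 325), 900, Rational(772, 13)), Rational(-1, 51238)) = Mul(Rational(24008, 25), Rational(-1, 51238)) = Rational(-12004, 640475)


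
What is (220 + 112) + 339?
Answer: 671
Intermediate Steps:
(220 + 112) + 339 = 332 + 339 = 671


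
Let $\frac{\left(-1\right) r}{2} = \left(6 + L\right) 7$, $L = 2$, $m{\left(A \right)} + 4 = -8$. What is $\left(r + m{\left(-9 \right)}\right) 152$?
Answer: $-18848$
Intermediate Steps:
$m{\left(A \right)} = -12$ ($m{\left(A \right)} = -4 - 8 = -12$)
$r = -112$ ($r = - 2 \left(6 + 2\right) 7 = - 2 \cdot 8 \cdot 7 = \left(-2\right) 56 = -112$)
$\left(r + m{\left(-9 \right)}\right) 152 = \left(-112 - 12\right) 152 = \left(-124\right) 152 = -18848$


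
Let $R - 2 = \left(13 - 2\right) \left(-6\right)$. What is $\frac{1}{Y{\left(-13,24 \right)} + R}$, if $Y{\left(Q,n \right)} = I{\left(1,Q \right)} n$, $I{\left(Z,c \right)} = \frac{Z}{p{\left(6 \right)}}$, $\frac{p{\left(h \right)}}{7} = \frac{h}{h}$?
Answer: $- \frac{7}{424} \approx -0.016509$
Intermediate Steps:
$p{\left(h \right)} = 7$ ($p{\left(h \right)} = 7 \frac{h}{h} = 7 \cdot 1 = 7$)
$R = -64$ ($R = 2 + \left(13 - 2\right) \left(-6\right) = 2 + 11 \left(-6\right) = 2 - 66 = -64$)
$I{\left(Z,c \right)} = \frac{Z}{7}$
$Y{\left(Q,n \right)} = \frac{n}{7}$ ($Y{\left(Q,n \right)} = \frac{1}{7} \cdot 1 n = \frac{n}{7}$)
$\frac{1}{Y{\left(-13,24 \right)} + R} = \frac{1}{\frac{1}{7} \cdot 24 - 64} = \frac{1}{\frac{24}{7} - 64} = \frac{1}{- \frac{424}{7}} = - \frac{7}{424}$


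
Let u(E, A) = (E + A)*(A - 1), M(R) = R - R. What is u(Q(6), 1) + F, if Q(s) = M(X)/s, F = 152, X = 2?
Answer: 152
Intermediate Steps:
M(R) = 0
Q(s) = 0 (Q(s) = 0/s = 0)
u(E, A) = (-1 + A)*(A + E) (u(E, A) = (A + E)*(-1 + A) = (-1 + A)*(A + E))
u(Q(6), 1) + F = (1² - 1*1 - 1*0 + 1*0) + 152 = (1 - 1 + 0 + 0) + 152 = 0 + 152 = 152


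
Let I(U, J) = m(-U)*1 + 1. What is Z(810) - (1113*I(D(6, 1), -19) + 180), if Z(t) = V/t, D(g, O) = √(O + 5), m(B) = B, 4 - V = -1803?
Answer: -1045523/810 + 1113*√6 ≈ 1435.5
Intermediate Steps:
V = 1807 (V = 4 - 1*(-1803) = 4 + 1803 = 1807)
D(g, O) = √(5 + O)
I(U, J) = 1 - U (I(U, J) = -U*1 + 1 = -U + 1 = 1 - U)
Z(t) = 1807/t
Z(810) - (1113*I(D(6, 1), -19) + 180) = 1807/810 - (1113*(1 - √(5 + 1)) + 180) = 1807*(1/810) - (1113*(1 - √6) + 180) = 1807/810 - ((1113 - 1113*√6) + 180) = 1807/810 - (1293 - 1113*√6) = 1807/810 + (-1293 + 1113*√6) = -1045523/810 + 1113*√6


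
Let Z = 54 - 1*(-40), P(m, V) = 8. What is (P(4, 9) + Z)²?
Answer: 10404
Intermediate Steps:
Z = 94 (Z = 54 + 40 = 94)
(P(4, 9) + Z)² = (8 + 94)² = 102² = 10404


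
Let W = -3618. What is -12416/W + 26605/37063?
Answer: 278215549/67046967 ≈ 4.1496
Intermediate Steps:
-12416/W + 26605/37063 = -12416/(-3618) + 26605/37063 = -12416*(-1/3618) + 26605*(1/37063) = 6208/1809 + 26605/37063 = 278215549/67046967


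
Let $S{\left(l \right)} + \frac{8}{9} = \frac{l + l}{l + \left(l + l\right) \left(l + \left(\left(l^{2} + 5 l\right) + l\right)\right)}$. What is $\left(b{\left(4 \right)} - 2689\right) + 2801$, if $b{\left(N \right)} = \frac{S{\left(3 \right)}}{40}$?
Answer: $\frac{245905}{2196} \approx 111.98$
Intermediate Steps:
$S{\left(l \right)} = - \frac{8}{9} + \frac{2 l}{l + 2 l \left(l^{2} + 7 l\right)}$ ($S{\left(l \right)} = - \frac{8}{9} + \frac{l + l}{l + \left(l + l\right) \left(l + \left(\left(l^{2} + 5 l\right) + l\right)\right)} = - \frac{8}{9} + \frac{2 l}{l + 2 l \left(l + \left(l^{2} + 6 l\right)\right)} = - \frac{8}{9} + \frac{2 l}{l + 2 l \left(l^{2} + 7 l\right)}$)
$b{\left(N \right)} = - \frac{47}{2196}$ ($b{\left(N \right)} = \frac{\frac{2}{9} \frac{1}{1 + 2 \cdot 3^{2} + 14 \cdot 3} \left(5 - 168 - 8 \cdot 3^{2}\right)}{40} = \frac{2 \left(5 - 168 - 72\right)}{9 \left(1 + 2 \cdot 9 + 42\right)} \frac{1}{40} = \frac{2 \left(5 - 168 - 72\right)}{9 \left(1 + 18 + 42\right)} \frac{1}{40} = \frac{2}{9} \cdot \frac{1}{61} \left(-235\right) \frac{1}{40} = \left(- \frac{470}{549}\right) \frac{1}{40} = - \frac{47}{2196}$)
$\left(b{\left(4 \right)} - 2689\right) + 2801 = \left(- \frac{47}{2196} - 2689\right) + 2801 = - \frac{5905091}{2196} + 2801 = \frac{245905}{2196}$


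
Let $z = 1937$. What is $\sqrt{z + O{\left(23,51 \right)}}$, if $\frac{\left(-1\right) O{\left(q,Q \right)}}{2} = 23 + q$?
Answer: $3 \sqrt{205} \approx 42.953$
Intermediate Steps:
$O{\left(q,Q \right)} = -46 - 2 q$ ($O{\left(q,Q \right)} = - 2 \left(23 + q\right) = -46 - 2 q$)
$\sqrt{z + O{\left(23,51 \right)}} = \sqrt{1937 - 92} = \sqrt{1845} = 3 \sqrt{205}$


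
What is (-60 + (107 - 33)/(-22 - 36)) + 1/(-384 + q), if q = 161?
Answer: -396300/6467 ≈ -61.280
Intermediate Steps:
(-60 + (107 - 33)/(-22 - 36)) + 1/(-384 + q) = (-60 + (107 - 33)/(-22 - 36)) + 1/(-384 + 161) = (-60 + 74/(-58)) + 1/(-223) = (-60 + 74*(-1/58)) - 1/223 = (-60 - 37/29) - 1/223 = -1777/29 - 1/223 = -396300/6467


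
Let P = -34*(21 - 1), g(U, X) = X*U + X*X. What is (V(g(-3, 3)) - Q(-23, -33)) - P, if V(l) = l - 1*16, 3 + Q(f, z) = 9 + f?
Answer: 681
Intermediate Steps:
g(U, X) = X**2 + U*X (g(U, X) = U*X + X**2 = X**2 + U*X)
Q(f, z) = 6 + f (Q(f, z) = -3 + (9 + f) = 6 + f)
P = -680 (P = -34*20 = -680)
V(l) = -16 + l (V(l) = l - 16 = -16 + l)
(V(g(-3, 3)) - Q(-23, -33)) - P = ((-16 + 3*(-3 + 3)) - (6 - 23)) - 1*(-680) = ((-16 + 3*0) - 1*(-17)) + 680 = ((-16 + 0) + 17) + 680 = (-16 + 17) + 680 = 1 + 680 = 681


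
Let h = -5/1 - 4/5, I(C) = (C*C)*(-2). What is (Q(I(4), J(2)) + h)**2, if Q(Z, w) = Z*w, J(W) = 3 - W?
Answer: 35721/25 ≈ 1428.8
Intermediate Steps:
I(C) = -2*C**2 (I(C) = C**2*(-2) = -2*C**2)
h = -29/5 (h = -5*1 - 4*1/5 = -5 - 4/5 = -29/5 ≈ -5.8000)
(Q(I(4), J(2)) + h)**2 = ((-2*4**2)*(3 - 1*2) - 29/5)**2 = ((-2*16)*(3 - 2) - 29/5)**2 = (-32*1 - 29/5)**2 = (-32 - 29/5)**2 = (-189/5)**2 = 35721/25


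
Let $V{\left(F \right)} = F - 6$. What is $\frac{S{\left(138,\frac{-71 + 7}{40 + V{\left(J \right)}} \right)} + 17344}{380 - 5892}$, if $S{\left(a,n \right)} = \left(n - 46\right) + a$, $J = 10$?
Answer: $- \frac{47945}{15158} \approx -3.163$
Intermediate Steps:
$V{\left(F \right)} = -6 + F$
$S{\left(a,n \right)} = -46 + a + n$ ($S{\left(a,n \right)} = \left(-46 + n\right) + a = -46 + a + n$)
$\frac{S{\left(138,\frac{-71 + 7}{40 + V{\left(J \right)}} \right)} + 17344}{380 - 5892} = \frac{\left(-46 + 138 + \frac{-71 + 7}{40 + \left(-6 + 10\right)}\right) + 17344}{380 - 5892} = \frac{\left(-46 + 138 - \frac{64}{40 + 4}\right) + 17344}{-5512} = \left(\left(-46 + 138 - \frac{64}{44}\right) + 17344\right) \left(- \frac{1}{5512}\right) = \left(\left(-46 + 138 - \frac{16}{11}\right) + 17344\right) \left(- \frac{1}{5512}\right) = \left(\frac{996}{11} + 17344\right) \left(- \frac{1}{5512}\right) = \frac{191780}{11} \left(- \frac{1}{5512}\right) = - \frac{47945}{15158}$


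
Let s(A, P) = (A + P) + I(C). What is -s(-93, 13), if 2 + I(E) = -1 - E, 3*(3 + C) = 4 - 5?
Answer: 239/3 ≈ 79.667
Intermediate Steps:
C = -10/3 (C = -3 + (4 - 5)/3 = -3 + (⅓)*(-1) = -3 - ⅓ = -10/3 ≈ -3.3333)
I(E) = -3 - E (I(E) = -2 + (-1 - E) = -3 - E)
s(A, P) = ⅓ + A + P (s(A, P) = (A + P) + (-3 - 1*(-10/3)) = (A + P) + (-3 + 10/3) = (A + P) + ⅓ = ⅓ + A + P)
-s(-93, 13) = -(⅓ - 93 + 13) = -1*(-239/3) = 239/3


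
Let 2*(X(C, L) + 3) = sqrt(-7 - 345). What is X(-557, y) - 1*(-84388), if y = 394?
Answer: 84385 + 2*I*sqrt(22) ≈ 84385.0 + 9.3808*I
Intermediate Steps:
X(C, L) = -3 + 2*I*sqrt(22) (X(C, L) = -3 + sqrt(-7 - 345)/2 = -3 + sqrt(-352)/2 = -3 + (4*I*sqrt(22))/2 = -3 + 2*I*sqrt(22))
X(-557, y) - 1*(-84388) = (-3 + 2*I*sqrt(22)) - 1*(-84388) = (-3 + 2*I*sqrt(22)) + 84388 = 84385 + 2*I*sqrt(22)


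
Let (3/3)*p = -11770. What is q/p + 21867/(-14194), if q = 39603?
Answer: -204874893/41765845 ≈ -4.9053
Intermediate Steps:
p = -11770
q/p + 21867/(-14194) = 39603/(-11770) + 21867/(-14194) = 39603*(-1/11770) + 21867*(-1/14194) = -39603/11770 - 21867/14194 = -204874893/41765845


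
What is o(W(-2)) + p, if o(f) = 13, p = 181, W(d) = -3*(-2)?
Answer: 194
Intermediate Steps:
W(d) = 6
o(W(-2)) + p = 13 + 181 = 194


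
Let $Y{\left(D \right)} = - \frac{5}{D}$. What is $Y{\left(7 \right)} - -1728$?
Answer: $\frac{12091}{7} \approx 1727.3$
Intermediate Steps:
$Y{\left(7 \right)} - -1728 = - \frac{5}{7} - -1728 = \left(-5\right) \frac{1}{7} + 1728 = - \frac{5}{7} + 1728 = \frac{12091}{7}$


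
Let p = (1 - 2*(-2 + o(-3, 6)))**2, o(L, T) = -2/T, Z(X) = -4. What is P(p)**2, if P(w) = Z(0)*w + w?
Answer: 83521/9 ≈ 9280.1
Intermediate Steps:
p = 289/9 (p = (1 - 2*(-2 - 2/6))**2 = (1 - 2*(-2 - 2*1/6))**2 = (1 - 2*(-2 - 1/3))**2 = (1 - 2*(-7/3))**2 = (1 + 14/3)**2 = (17/3)**2 = 289/9 ≈ 32.111)
P(w) = -3*w (P(w) = -4*w + w = -3*w)
P(p)**2 = (-3*289/9)**2 = (-289/3)**2 = 83521/9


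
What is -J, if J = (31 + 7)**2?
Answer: -1444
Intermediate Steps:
J = 1444 (J = 38**2 = 1444)
-J = -1*1444 = -1444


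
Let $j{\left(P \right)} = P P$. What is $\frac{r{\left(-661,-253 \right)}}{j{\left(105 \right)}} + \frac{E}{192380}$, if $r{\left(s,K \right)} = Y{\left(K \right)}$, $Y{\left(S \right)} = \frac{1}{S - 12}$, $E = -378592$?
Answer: $- \frac{55305202219}{28103110875} \approx -1.9679$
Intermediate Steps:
$Y{\left(S \right)} = \frac{1}{-12 + S}$
$r{\left(s,K \right)} = \frac{1}{-12 + K}$
$j{\left(P \right)} = P^{2}$
$\frac{r{\left(-661,-253 \right)}}{j{\left(105 \right)}} + \frac{E}{192380} = \frac{1}{\left(-12 - 253\right) 105^{2}} - \frac{378592}{192380} = \frac{1}{\left(-265\right) 11025} - \frac{94648}{48095} = \left(- \frac{1}{265}\right) \frac{1}{11025} - \frac{94648}{48095} = - \frac{1}{2921625} - \frac{94648}{48095} = - \frac{55305202219}{28103110875}$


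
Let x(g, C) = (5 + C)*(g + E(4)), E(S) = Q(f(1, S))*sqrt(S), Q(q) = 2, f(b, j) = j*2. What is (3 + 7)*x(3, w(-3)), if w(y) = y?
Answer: 140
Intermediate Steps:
f(b, j) = 2*j
E(S) = 2*sqrt(S)
x(g, C) = (4 + g)*(5 + C) (x(g, C) = (5 + C)*(g + 2*sqrt(4)) = (5 + C)*(g + 2*2) = (5 + C)*(g + 4) = (5 + C)*(4 + g) = (4 + g)*(5 + C))
(3 + 7)*x(3, w(-3)) = (3 + 7)*(20 + 4*(-3) + 5*3 - 3*3) = 10*(20 - 12 + 15 - 9) = 10*14 = 140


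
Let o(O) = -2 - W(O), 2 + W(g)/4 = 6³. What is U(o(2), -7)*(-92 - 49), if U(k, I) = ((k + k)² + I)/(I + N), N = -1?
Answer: 415195509/8 ≈ 5.1899e+7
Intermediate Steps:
W(g) = 856 (W(g) = -8 + 4*6³ = -8 + 4*216 = -8 + 864 = 856)
o(O) = -858 (o(O) = -2 - 1*856 = -2 - 856 = -858)
U(k, I) = (I + 4*k²)/(-1 + I) (U(k, I) = ((k + k)² + I)/(I - 1) = ((2*k)² + I)/(-1 + I) = (4*k² + I)/(-1 + I) = (I + 4*k²)/(-1 + I))
U(o(2), -7)*(-92 - 49) = ((-7 + 4*(-858)²)/(-1 - 7))*(-92 - 49) = ((-7 + 4*736164)/(-8))*(-141) = -(-7 + 2944656)/8*(-141) = -⅛*2944649*(-141) = -2944649/8*(-141) = 415195509/8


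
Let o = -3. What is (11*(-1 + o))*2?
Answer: -88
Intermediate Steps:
(11*(-1 + o))*2 = (11*(-1 - 3))*2 = (11*(-4))*2 = -44*2 = -88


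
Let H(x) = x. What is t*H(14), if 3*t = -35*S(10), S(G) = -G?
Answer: 4900/3 ≈ 1633.3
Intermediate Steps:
t = 350/3 (t = (-(-35)*10)/3 = (-35*(-10))/3 = (⅓)*350 = 350/3 ≈ 116.67)
t*H(14) = (350/3)*14 = 4900/3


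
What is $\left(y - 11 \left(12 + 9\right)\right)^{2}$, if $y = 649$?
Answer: $174724$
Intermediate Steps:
$\left(y - 11 \left(12 + 9\right)\right)^{2} = \left(649 - 11 \left(12 + 9\right)\right)^{2} = \left(649 - 231\right)^{2} = 418^{2} = 174724$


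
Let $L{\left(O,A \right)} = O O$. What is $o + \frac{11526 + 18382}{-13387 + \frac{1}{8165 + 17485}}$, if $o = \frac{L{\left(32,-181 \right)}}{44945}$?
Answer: $- \frac{34127498702824}{15433058994805} \approx -2.2113$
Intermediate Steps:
$L{\left(O,A \right)} = O^{2}$
$o = \frac{1024}{44945}$ ($o = \frac{32^{2}}{44945} = 1024 \cdot \frac{1}{44945} = \frac{1024}{44945} \approx 0.022783$)
$o + \frac{11526 + 18382}{-13387 + \frac{1}{8165 + 17485}} = \frac{1024}{44945} + \frac{11526 + 18382}{-13387 + \frac{1}{8165 + 17485}} = \frac{1024}{44945} + \frac{29908}{-13387 + \frac{1}{25650}} = \frac{1024}{44945} + \frac{29908}{- \frac{343376549}{25650}} = \frac{1024}{44945} + 29908 \left(- \frac{25650}{343376549}\right) = \frac{1024}{44945} - \frac{767140200}{343376549} = - \frac{34127498702824}{15433058994805}$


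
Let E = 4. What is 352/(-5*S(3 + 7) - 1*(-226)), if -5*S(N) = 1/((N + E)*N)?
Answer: 49280/31641 ≈ 1.5575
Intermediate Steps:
S(N) = -1/(5*N*(4 + N)) (S(N) = -1/(5*(N + 4)*N) = -1/(5*(4 + N)*N) = -1/(5*N*(4 + N)))
352/(-5*S(3 + 7) - 1*(-226)) = 352/(-(-1)/((3 + 7)*(4 + (3 + 7))) - 1*(-226)) = 352/(-(-1)/(10*(4 + 10)) + 226) = 352/(-(-1)/(10*14) + 226) = 352/(-5*(-1/700) + 226) = 352/(1/140 + 226) = 352/(31641/140) = 352*(140/31641) = 49280/31641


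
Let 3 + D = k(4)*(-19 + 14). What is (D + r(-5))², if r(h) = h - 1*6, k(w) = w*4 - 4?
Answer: 5476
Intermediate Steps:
k(w) = -4 + 4*w (k(w) = 4*w - 4 = -4 + 4*w)
D = -63 (D = -3 + (-4 + 4*4)*(-19 + 14) = -3 + (-4 + 16)*(-5) = -3 + 12*(-5) = -3 - 60 = -63)
r(h) = -6 + h (r(h) = h - 6 = -6 + h)
(D + r(-5))² = (-63 + (-6 - 5))² = (-63 - 11)² = (-74)² = 5476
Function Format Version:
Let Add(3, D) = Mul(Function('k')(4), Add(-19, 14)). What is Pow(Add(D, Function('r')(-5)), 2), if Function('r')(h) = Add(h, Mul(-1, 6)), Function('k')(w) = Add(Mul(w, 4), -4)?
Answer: 5476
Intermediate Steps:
Function('k')(w) = Add(-4, Mul(4, w)) (Function('k')(w) = Add(Mul(4, w), -4) = Add(-4, Mul(4, w)))
D = -63 (D = Add(-3, Mul(Add(-4, Mul(4, 4)), Add(-19, 14))) = Add(-3, Mul(Add(-4, 16), -5)) = Add(-3, Mul(12, -5)) = Add(-3, -60) = -63)
Function('r')(h) = Add(-6, h) (Function('r')(h) = Add(h, -6) = Add(-6, h))
Pow(Add(D, Function('r')(-5)), 2) = Pow(Add(-63, Add(-6, -5)), 2) = Pow(Add(-63, -11), 2) = Pow(-74, 2) = 5476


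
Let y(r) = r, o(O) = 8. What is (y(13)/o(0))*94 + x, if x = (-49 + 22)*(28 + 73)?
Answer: -10297/4 ≈ -2574.3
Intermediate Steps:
x = -2727 (x = -27*101 = -2727)
(y(13)/o(0))*94 + x = (13/8)*94 - 2727 = 611/4 - 2727 = -10297/4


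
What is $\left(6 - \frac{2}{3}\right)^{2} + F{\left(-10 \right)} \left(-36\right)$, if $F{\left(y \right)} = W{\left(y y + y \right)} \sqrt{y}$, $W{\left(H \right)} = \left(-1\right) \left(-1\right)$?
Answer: $\frac{256}{9} - 36 i \sqrt{10} \approx 28.444 - 113.84 i$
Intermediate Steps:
$W{\left(H \right)} = 1$
$F{\left(y \right)} = \sqrt{y}$ ($F{\left(y \right)} = 1 \sqrt{y} = \sqrt{y}$)
$\left(6 - \frac{2}{3}\right)^{2} + F{\left(-10 \right)} \left(-36\right) = \left(6 - \frac{2}{3}\right)^{2} + \sqrt{-10} \left(-36\right) = \left(6 - \frac{2}{3}\right)^{2} + i \sqrt{10} \left(-36\right) = \left(6 - \frac{2}{3}\right)^{2} - 36 i \sqrt{10} = \left(\frac{16}{3}\right)^{2} - 36 i \sqrt{10} = \frac{256}{9} - 36 i \sqrt{10}$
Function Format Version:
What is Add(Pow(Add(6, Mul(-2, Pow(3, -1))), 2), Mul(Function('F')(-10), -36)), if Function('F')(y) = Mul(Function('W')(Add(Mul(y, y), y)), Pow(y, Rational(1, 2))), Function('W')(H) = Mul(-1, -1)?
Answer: Add(Rational(256, 9), Mul(-36, I, Pow(10, Rational(1, 2)))) ≈ Add(28.444, Mul(-113.84, I))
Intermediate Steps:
Function('W')(H) = 1
Function('F')(y) = Pow(y, Rational(1, 2)) (Function('F')(y) = Mul(1, Pow(y, Rational(1, 2))) = Pow(y, Rational(1, 2)))
Add(Pow(Add(6, Mul(-2, Pow(3, -1))), 2), Mul(Function('F')(-10), -36)) = Add(Pow(Add(6, Mul(-2, Pow(3, -1))), 2), Mul(Pow(-10, Rational(1, 2)), -36)) = Add(Pow(Add(6, Mul(-2, Rational(1, 3))), 2), Mul(Mul(I, Pow(10, Rational(1, 2))), -36)) = Add(Pow(Add(6, Rational(-2, 3)), 2), Mul(-36, I, Pow(10, Rational(1, 2)))) = Add(Pow(Rational(16, 3), 2), Mul(-36, I, Pow(10, Rational(1, 2)))) = Add(Rational(256, 9), Mul(-36, I, Pow(10, Rational(1, 2))))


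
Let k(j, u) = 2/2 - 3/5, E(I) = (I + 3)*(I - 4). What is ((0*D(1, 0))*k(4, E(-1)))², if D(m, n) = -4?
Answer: 0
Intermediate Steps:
E(I) = (-4 + I)*(3 + I) (E(I) = (3 + I)*(-4 + I) = (-4 + I)*(3 + I))
k(j, u) = ⅖ (k(j, u) = 2*(½) - 3*⅕ = 1 - ⅗ = ⅖)
((0*D(1, 0))*k(4, E(-1)))² = ((0*(-4))*(⅖))² = (0*(⅖))² = 0² = 0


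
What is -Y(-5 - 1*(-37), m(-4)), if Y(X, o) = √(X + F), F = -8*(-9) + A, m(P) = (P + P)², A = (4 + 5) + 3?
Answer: -2*√29 ≈ -10.770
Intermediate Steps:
A = 12 (A = 9 + 3 = 12)
m(P) = 4*P² (m(P) = (2*P)² = 4*P²)
F = 84 (F = -8*(-9) + 12 = 72 + 12 = 84)
Y(X, o) = √(84 + X) (Y(X, o) = √(X + 84) = √(84 + X))
-Y(-5 - 1*(-37), m(-4)) = -√(84 + (-5 - 1*(-37))) = -√(84 + (-5 + 37)) = -√(84 + 32) = -√116 = -2*√29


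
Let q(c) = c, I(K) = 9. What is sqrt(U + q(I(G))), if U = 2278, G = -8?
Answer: sqrt(2287) ≈ 47.823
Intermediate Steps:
sqrt(U + q(I(G))) = sqrt(2278 + 9) = sqrt(2287)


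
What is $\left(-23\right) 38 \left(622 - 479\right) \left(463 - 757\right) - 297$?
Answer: $36744411$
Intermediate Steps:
$\left(-23\right) 38 \left(622 - 479\right) \left(463 - 757\right) - 297 = - 874 \cdot 143 \left(463 - 757\right) - 297 = - 874 \cdot 143 \left(-294\right) - 297 = \left(-874\right) \left(-42042\right) - 297 = 36744708 - 297 = 36744411$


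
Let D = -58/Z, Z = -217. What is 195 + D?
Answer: 42373/217 ≈ 195.27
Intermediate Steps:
D = 58/217 (D = -58/(-217) = -58*(-1/217) = 58/217 ≈ 0.26728)
195 + D = 195 + 58/217 = 42373/217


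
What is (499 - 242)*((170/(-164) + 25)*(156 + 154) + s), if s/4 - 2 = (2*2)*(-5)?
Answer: 77517111/41 ≈ 1.8907e+6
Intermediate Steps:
s = -72 (s = 8 + 4*((2*2)*(-5)) = 8 + 4*(4*(-5)) = 8 + 4*(-20) = 8 - 80 = -72)
(499 - 242)*((170/(-164) + 25)*(156 + 154) + s) = (499 - 242)*((170/(-164) + 25)*(156 + 154) - 72) = 257*((170*(-1/164) + 25)*310 - 72) = 257*((-85/82 + 25)*310 - 72) = 257*((1965/82)*310 - 72) = 257*(304575/41 - 72) = 257*(301623/41) = 77517111/41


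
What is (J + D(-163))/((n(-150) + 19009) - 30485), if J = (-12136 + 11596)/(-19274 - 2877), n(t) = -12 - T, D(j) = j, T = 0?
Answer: 3610073/254470688 ≈ 0.014187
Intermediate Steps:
n(t) = -12 (n(t) = -12 - 1*0 = -12 + 0 = -12)
J = 540/22151 (J = -540/(-22151) = -540*(-1/22151) = 540/22151 ≈ 0.024378)
(J + D(-163))/((n(-150) + 19009) - 30485) = (540/22151 - 163)/((-12 + 19009) - 30485) = -3610073/(22151*(18997 - 30485)) = -3610073/22151/(-11488) = -3610073/22151*(-1/11488) = 3610073/254470688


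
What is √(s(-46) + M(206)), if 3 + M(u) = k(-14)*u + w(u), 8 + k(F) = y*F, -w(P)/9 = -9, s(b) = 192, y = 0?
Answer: I*√1378 ≈ 37.121*I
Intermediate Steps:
w(P) = 81 (w(P) = -9*(-9) = 81)
k(F) = -8 (k(F) = -8 + 0*F = -8 + 0 = -8)
M(u) = 78 - 8*u (M(u) = -3 + (-8*u + 81) = -3 + (81 - 8*u) = 78 - 8*u)
√(s(-46) + M(206)) = √(192 + (78 - 8*206)) = √(192 + (78 - 1648)) = √(192 - 1570) = √(-1378) = I*√1378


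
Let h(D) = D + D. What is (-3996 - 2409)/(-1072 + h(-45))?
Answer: 915/166 ≈ 5.5120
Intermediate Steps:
h(D) = 2*D
(-3996 - 2409)/(-1072 + h(-45)) = (-3996 - 2409)/(-1072 + 2*(-45)) = -6405/(-1072 - 90) = -6405/(-1162) = -6405*(-1/1162) = 915/166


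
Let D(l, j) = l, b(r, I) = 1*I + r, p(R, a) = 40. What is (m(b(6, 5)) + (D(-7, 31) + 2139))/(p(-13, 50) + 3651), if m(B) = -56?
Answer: 2076/3691 ≈ 0.56245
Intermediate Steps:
b(r, I) = I + r
(m(b(6, 5)) + (D(-7, 31) + 2139))/(p(-13, 50) + 3651) = (-56 + (-7 + 2139))/(40 + 3651) = (-56 + 2132)/3691 = 2076*(1/3691) = 2076/3691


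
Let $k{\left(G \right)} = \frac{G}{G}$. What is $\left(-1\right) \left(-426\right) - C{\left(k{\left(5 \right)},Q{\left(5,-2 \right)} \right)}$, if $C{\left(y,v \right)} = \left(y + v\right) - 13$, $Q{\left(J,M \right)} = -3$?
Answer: $441$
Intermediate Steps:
$k{\left(G \right)} = 1$
$C{\left(y,v \right)} = -13 + v + y$ ($C{\left(y,v \right)} = \left(v + y\right) - 13 = -13 + v + y$)
$\left(-1\right) \left(-426\right) - C{\left(k{\left(5 \right)},Q{\left(5,-2 \right)} \right)} = \left(-1\right) \left(-426\right) - \left(-13 - 3 + 1\right) = 426 - -15 = 426 + 15 = 441$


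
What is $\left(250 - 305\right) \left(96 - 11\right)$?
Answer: $-4675$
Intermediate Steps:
$\left(250 - 305\right) \left(96 - 11\right) = \left(-55\right) 85 = -4675$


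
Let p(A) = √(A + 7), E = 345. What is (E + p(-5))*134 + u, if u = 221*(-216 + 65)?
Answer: 12859 + 134*√2 ≈ 13049.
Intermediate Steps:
p(A) = √(7 + A)
u = -33371 (u = 221*(-151) = -33371)
(E + p(-5))*134 + u = (345 + √(7 - 5))*134 - 33371 = (345 + √2)*134 - 33371 = (46230 + 134*√2) - 33371 = 12859 + 134*√2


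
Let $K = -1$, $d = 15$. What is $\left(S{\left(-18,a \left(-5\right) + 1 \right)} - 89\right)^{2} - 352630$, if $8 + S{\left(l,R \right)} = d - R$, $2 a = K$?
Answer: $- \frac{1381279}{4} \approx -3.4532 \cdot 10^{5}$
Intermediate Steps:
$a = - \frac{1}{2}$ ($a = \frac{1}{2} \left(-1\right) = - \frac{1}{2} \approx -0.5$)
$S{\left(l,R \right)} = 7 - R$ ($S{\left(l,R \right)} = -8 - \left(-15 + R\right) = 7 - R$)
$\left(S{\left(-18,a \left(-5\right) + 1 \right)} - 89\right)^{2} - 352630 = \left(\left(7 - \left(\left(- \frac{1}{2}\right) \left(-5\right) + 1\right)\right) - 89\right)^{2} - 352630 = \left(\left(7 - \left(\frac{5}{2} + 1\right)\right) - 89\right)^{2} - 352630 = \left(\left(7 - \frac{7}{2}\right) - 89\right)^{2} - 352630 = \left(\frac{7}{2} - 89\right)^{2} - 352630 = \left(- \frac{171}{2}\right)^{2} - 352630 = \frac{29241}{4} - 352630 = - \frac{1381279}{4}$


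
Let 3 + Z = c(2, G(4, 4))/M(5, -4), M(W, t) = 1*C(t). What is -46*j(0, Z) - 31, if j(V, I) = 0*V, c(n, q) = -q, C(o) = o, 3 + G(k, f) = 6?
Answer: -31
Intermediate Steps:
G(k, f) = 3 (G(k, f) = -3 + 6 = 3)
M(W, t) = t (M(W, t) = 1*t = t)
Z = -9/4 (Z = -3 - 1*3/(-4) = -3 - 3*(-¼) = -3 + ¾ = -9/4 ≈ -2.2500)
j(V, I) = 0
-46*j(0, Z) - 31 = -46*0 - 31 = 0 - 31 = -31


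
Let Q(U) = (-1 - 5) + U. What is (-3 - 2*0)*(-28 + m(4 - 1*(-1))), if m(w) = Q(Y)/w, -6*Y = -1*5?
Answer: 871/10 ≈ 87.100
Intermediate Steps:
Y = 5/6 (Y = -(-1)*5/6 = -1/6*(-5) = 5/6 ≈ 0.83333)
Q(U) = -6 + U
m(w) = -31/(6*w) (m(w) = (-6 + 5/6)/w = -31/(6*w))
(-3 - 2*0)*(-28 + m(4 - 1*(-1))) = (-3 - 2*0)*(-28 - 31/(6*(4 - 1*(-1)))) = (-3 + 0)*(-28 - 31/(6*(4 + 1))) = -3*(-28 - 31/6/5) = -3*(-28 - 31/6*1/5) = -3*(-28 - 31/30) = -3*(-871/30) = 871/10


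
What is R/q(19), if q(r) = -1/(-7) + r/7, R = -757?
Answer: -5299/20 ≈ -264.95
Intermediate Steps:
q(r) = ⅐ + r/7 (q(r) = -1*(-⅐) + r*(⅐) = ⅐ + r/7)
R/q(19) = -757/(⅐ + (⅐)*19) = -757/(⅐ + 19/7) = -757/20/7 = -757*7/20 = -5299/20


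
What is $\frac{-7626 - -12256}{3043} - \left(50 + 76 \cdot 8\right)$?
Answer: $- \frac{1997664}{3043} \approx -656.48$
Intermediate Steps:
$\frac{-7626 - -12256}{3043} - \left(50 + 76 \cdot 8\right) = \left(-7626 + 12256\right) \frac{1}{3043} - \left(50 + 608\right) = 4630 \cdot \frac{1}{3043} - 658 = \frac{4630}{3043} - 658 = - \frac{1997664}{3043}$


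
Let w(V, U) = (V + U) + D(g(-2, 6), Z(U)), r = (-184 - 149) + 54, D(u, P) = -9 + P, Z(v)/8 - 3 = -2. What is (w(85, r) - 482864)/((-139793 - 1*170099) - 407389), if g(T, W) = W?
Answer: 483059/717281 ≈ 0.67346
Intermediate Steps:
Z(v) = 8 (Z(v) = 24 + 8*(-2) = 24 - 16 = 8)
r = -279 (r = -333 + 54 = -279)
w(V, U) = -1 + U + V (w(V, U) = (V + U) + (-9 + 8) = (U + V) - 1 = -1 + U + V)
(w(85, r) - 482864)/((-139793 - 1*170099) - 407389) = ((-1 - 279 + 85) - 482864)/((-139793 - 1*170099) - 407389) = (-195 - 482864)/((-139793 - 170099) - 407389) = -483059/(-309892 - 407389) = -483059/(-717281) = -483059*(-1/717281) = 483059/717281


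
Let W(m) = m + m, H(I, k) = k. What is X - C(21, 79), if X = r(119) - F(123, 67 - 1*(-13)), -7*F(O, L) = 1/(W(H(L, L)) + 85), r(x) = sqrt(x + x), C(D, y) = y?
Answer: -135484/1715 + sqrt(238) ≈ -63.572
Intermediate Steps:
r(x) = sqrt(2)*sqrt(x) (r(x) = sqrt(2*x) = sqrt(2)*sqrt(x))
W(m) = 2*m
F(O, L) = -1/(7*(85 + 2*L)) (F(O, L) = -1/(7*(2*L + 85)) = -1/(7*(85 + 2*L)))
X = 1/1715 + sqrt(238) (X = sqrt(2)*sqrt(119) - (-1)/(595 + 14*(67 - 1*(-13))) = sqrt(238) - (-1)/(595 + 14*(67 + 13)) = sqrt(238) - (-1)/(595 + 14*80) = sqrt(238) - (-1)/(595 + 1120) = sqrt(238) - (-1)/1715 = sqrt(238) - 1*(-1/1715) = sqrt(238) + 1/1715 = 1/1715 + sqrt(238) ≈ 15.428)
X - C(21, 79) = (1/1715 + sqrt(238)) - 1*79 = (1/1715 + sqrt(238)) - 79 = -135484/1715 + sqrt(238)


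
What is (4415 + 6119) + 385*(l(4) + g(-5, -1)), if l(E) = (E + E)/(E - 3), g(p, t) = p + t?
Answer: 11304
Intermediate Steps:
l(E) = 2*E/(-3 + E) (l(E) = (2*E)/(-3 + E) = 2*E/(-3 + E))
(4415 + 6119) + 385*(l(4) + g(-5, -1)) = (4415 + 6119) + 385*(2*4/(-3 + 4) + (-5 - 1)) = 10534 + 385*(2*4/1 - 6) = 10534 + 385*(2*4*1 - 6) = 10534 + 385*(8 - 6) = 10534 + 385*2 = 10534 + 770 = 11304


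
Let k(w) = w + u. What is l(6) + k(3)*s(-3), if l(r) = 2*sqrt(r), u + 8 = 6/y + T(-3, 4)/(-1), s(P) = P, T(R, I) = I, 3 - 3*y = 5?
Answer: 54 + 2*sqrt(6) ≈ 58.899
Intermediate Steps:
y = -2/3 (y = 1 - 1/3*5 = 1 - 5/3 = -2/3 ≈ -0.66667)
u = -21 (u = -8 + (6/(-2/3) + 4/(-1)) = -8 + (6*(-3/2) + 4*(-1)) = -8 + (-9 - 4) = -8 - 13 = -21)
k(w) = -21 + w (k(w) = w - 21 = -21 + w)
l(6) + k(3)*s(-3) = 2*sqrt(6) + (-21 + 3)*(-3) = 2*sqrt(6) - 18*(-3) = 2*sqrt(6) + 54 = 54 + 2*sqrt(6)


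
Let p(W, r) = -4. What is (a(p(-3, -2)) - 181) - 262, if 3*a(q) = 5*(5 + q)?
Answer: -1324/3 ≈ -441.33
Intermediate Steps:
a(q) = 25/3 + 5*q/3 (a(q) = (5*(5 + q))/3 = (25 + 5*q)/3 = 25/3 + 5*q/3)
(a(p(-3, -2)) - 181) - 262 = ((25/3 + (5/3)*(-4)) - 181) - 262 = ((25/3 - 20/3) - 181) - 262 = (5/3 - 181) - 262 = -538/3 - 262 = -1324/3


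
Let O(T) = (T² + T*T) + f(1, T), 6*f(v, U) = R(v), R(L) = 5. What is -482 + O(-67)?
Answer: 50981/6 ≈ 8496.8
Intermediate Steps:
f(v, U) = ⅚ (f(v, U) = (⅙)*5 = ⅚)
O(T) = ⅚ + 2*T² (O(T) = (T² + T*T) + ⅚ = (T² + T²) + ⅚ = 2*T² + ⅚ = ⅚ + 2*T²)
-482 + O(-67) = -482 + (⅚ + 2*(-67)²) = -482 + (⅚ + 2*4489) = -482 + (⅚ + 8978) = -482 + 53873/6 = 50981/6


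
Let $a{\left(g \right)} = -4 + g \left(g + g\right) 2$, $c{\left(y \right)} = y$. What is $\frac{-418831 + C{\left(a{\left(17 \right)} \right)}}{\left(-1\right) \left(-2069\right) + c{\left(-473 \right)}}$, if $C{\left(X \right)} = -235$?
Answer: $- \frac{209533}{798} \approx -262.57$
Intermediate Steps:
$a{\left(g \right)} = -4 + 4 g^{2}$ ($a{\left(g \right)} = -4 + g 2 g 2 = -4 + 2 g^{2} \cdot 2 = -4 + 4 g^{2}$)
$\frac{-418831 + C{\left(a{\left(17 \right)} \right)}}{\left(-1\right) \left(-2069\right) + c{\left(-473 \right)}} = \frac{-418831 - 235}{\left(-1\right) \left(-2069\right) - 473} = - \frac{419066}{2069 - 473} = - \frac{419066}{1596} = \left(-419066\right) \frac{1}{1596} = - \frac{209533}{798}$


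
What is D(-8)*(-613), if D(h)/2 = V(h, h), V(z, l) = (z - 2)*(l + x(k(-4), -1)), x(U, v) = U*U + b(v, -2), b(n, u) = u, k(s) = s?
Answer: 73560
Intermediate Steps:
x(U, v) = -2 + U² (x(U, v) = U*U - 2 = U² - 2 = -2 + U²)
V(z, l) = (-2 + z)*(14 + l) (V(z, l) = (z - 2)*(l + (-2 + (-4)²)) = (-2 + z)*(l + (-2 + 16)) = (-2 + z)*(l + 14) = (-2 + z)*(14 + l))
D(h) = -56 + 2*h² + 24*h (D(h) = 2*(-28 - 2*h + 14*h + h*h) = 2*(-28 - 2*h + 14*h + h²) = 2*(-28 + h² + 12*h) = -56 + 2*h² + 24*h)
D(-8)*(-613) = (-56 + 2*(-8)² + 24*(-8))*(-613) = (-56 + 2*64 - 192)*(-613) = (-56 + 128 - 192)*(-613) = -120*(-613) = 73560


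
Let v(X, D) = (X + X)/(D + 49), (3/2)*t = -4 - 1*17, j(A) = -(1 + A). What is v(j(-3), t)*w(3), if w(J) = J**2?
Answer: 36/35 ≈ 1.0286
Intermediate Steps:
j(A) = -1 - A
t = -14 (t = 2*(-4 - 1*17)/3 = 2*(-4 - 17)/3 = (2/3)*(-21) = -14)
v(X, D) = 2*X/(49 + D) (v(X, D) = (2*X)/(49 + D) = 2*X/(49 + D))
v(j(-3), t)*w(3) = (2*(-1 - 1*(-3))/(49 - 14))*3**2 = (2*(-1 + 3)/35)*9 = (2*2*(1/35))*9 = (4/35)*9 = 36/35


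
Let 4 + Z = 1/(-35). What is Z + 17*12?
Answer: 6999/35 ≈ 199.97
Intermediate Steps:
Z = -141/35 (Z = -4 + 1/(-35) = -4 - 1/35 = -141/35 ≈ -4.0286)
Z + 17*12 = -141/35 + 17*12 = -141/35 + 204 = 6999/35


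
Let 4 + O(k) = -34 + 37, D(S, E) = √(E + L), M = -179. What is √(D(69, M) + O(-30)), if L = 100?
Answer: √(-1 + I*√79) ≈ 1.993 + 2.2298*I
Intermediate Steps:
D(S, E) = √(100 + E) (D(S, E) = √(E + 100) = √(100 + E))
O(k) = -1 (O(k) = -4 + (-34 + 37) = -4 + 3 = -1)
√(D(69, M) + O(-30)) = √(√(100 - 179) - 1) = √(√(-79) - 1) = √(I*√79 - 1) = √(-1 + I*√79)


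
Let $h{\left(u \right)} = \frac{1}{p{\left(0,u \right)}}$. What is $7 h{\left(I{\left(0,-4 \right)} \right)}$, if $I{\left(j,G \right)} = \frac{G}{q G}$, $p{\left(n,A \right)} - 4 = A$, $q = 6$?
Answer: $\frac{42}{25} \approx 1.68$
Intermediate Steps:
$p{\left(n,A \right)} = 4 + A$
$I{\left(j,G \right)} = \frac{1}{6}$ ($I{\left(j,G \right)} = \frac{G}{6 G} = G \frac{1}{6 G} = \frac{1}{6}$)
$h{\left(u \right)} = \frac{1}{4 + u}$
$7 h{\left(I{\left(0,-4 \right)} \right)} = \frac{7}{4 + \frac{1}{6}} = \frac{7}{\frac{25}{6}} = 7 \cdot \frac{6}{25} = \frac{42}{25}$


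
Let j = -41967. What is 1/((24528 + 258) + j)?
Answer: -1/17181 ≈ -5.8204e-5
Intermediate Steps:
1/((24528 + 258) + j) = 1/((24528 + 258) - 41967) = 1/(24786 - 41967) = 1/(-17181) = -1/17181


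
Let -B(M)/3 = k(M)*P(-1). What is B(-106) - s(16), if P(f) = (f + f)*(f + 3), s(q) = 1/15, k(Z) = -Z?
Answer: 19079/15 ≈ 1271.9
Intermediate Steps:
s(q) = 1/15
P(f) = 2*f*(3 + f) (P(f) = (2*f)*(3 + f) = 2*f*(3 + f))
B(M) = -12*M (B(M) = -3*(-M)*2*(-1)*(3 - 1) = -3*(-M)*2*(-1)*2 = -3*(-M)*(-4) = -12*M)
B(-106) - s(16) = -12*(-106) - 1*1/15 = 1272 - 1/15 = 19079/15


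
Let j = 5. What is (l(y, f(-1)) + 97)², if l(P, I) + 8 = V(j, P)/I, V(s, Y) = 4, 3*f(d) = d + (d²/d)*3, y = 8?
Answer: 7396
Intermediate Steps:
f(d) = 4*d/3 (f(d) = (d + (d²/d)*3)/3 = (d + d*3)/3 = (d + 3*d)/3 = (4*d)/3 = 4*d/3)
l(P, I) = -8 + 4/I
(l(y, f(-1)) + 97)² = ((-8 + 4/(((4/3)*(-1)))) + 97)² = ((-8 + 4/(-4/3)) + 97)² = ((-8 + 4*(-¾)) + 97)² = ((-8 - 3) + 97)² = (-11 + 97)² = 86² = 7396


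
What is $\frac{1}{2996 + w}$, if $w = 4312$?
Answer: $\frac{1}{7308} \approx 0.00013684$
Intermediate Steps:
$\frac{1}{2996 + w} = \frac{1}{2996 + 4312} = \frac{1}{7308}$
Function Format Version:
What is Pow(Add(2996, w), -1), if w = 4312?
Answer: Rational(1, 7308) ≈ 0.00013684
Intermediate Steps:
Pow(Add(2996, w), -1) = Pow(Add(2996, 4312), -1) = Pow(7308, -1) = Rational(1, 7308)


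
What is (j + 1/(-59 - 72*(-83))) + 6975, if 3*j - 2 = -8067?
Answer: 76092623/17751 ≈ 4286.7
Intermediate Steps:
j = -8065/3 (j = ⅔ + (⅓)*(-8067) = ⅔ - 2689 = -8065/3 ≈ -2688.3)
(j + 1/(-59 - 72*(-83))) + 6975 = (-8065/3 + 1/(-59 - 72*(-83))) + 6975 = (-8065/3 + 1/(-59 + 5976)) + 6975 = (-8065/3 + 1/5917) + 6975 = -47720602/17751 + 6975 = 76092623/17751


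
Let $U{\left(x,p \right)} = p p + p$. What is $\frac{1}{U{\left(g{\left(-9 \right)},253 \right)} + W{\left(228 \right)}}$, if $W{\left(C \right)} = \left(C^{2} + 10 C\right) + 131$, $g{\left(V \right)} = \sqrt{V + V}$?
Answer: $\frac{1}{118657} \approx 8.4277 \cdot 10^{-6}$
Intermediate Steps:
$g{\left(V \right)} = \sqrt{2} \sqrt{V}$ ($g{\left(V \right)} = \sqrt{2 V} = \sqrt{2} \sqrt{V}$)
$W{\left(C \right)} = 131 + C^{2} + 10 C$
$U{\left(x,p \right)} = p + p^{2}$ ($U{\left(x,p \right)} = p^{2} + p = p + p^{2}$)
$\frac{1}{U{\left(g{\left(-9 \right)},253 \right)} + W{\left(228 \right)}} = \frac{1}{253 \left(1 + 253\right) + \left(131 + 228^{2} + 10 \cdot 228\right)} = \frac{1}{253 \cdot 254 + \left(131 + 51984 + 2280\right)} = \frac{1}{64262 + 54395} = \frac{1}{118657}$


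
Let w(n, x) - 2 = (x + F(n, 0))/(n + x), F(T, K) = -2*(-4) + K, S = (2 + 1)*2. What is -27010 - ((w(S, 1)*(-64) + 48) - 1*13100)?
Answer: -96234/7 ≈ -13748.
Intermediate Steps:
S = 6 (S = 3*2 = 6)
F(T, K) = 8 + K
w(n, x) = 2 + (8 + x)/(n + x) (w(n, x) = 2 + (x + (8 + 0))/(n + x) = 2 + (x + 8)/(n + x) = 2 + (8 + x)/(n + x))
-27010 - ((w(S, 1)*(-64) + 48) - 1*13100) = -27010 - ((((8 + 2*6 + 3*1)/(6 + 1))*(-64) + 48) - 1*13100) = -27010 - ((((8 + 12 + 3)/7)*(-64) + 48) - 13100) = -27010 - ((((⅐)*23)*(-64) + 48) - 13100) = -27010 - (((23/7)*(-64) + 48) - 13100) = -27010 - ((-1472/7 + 48) - 13100) = -27010 - (-1136/7 - 13100) = -27010 - 1*(-92836/7) = -27010 + 92836/7 = -96234/7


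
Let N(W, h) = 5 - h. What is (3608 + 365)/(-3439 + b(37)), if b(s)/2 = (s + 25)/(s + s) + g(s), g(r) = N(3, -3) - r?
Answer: -147001/129327 ≈ -1.1367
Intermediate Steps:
g(r) = 8 - r (g(r) = (5 - 1*(-3)) - r = (5 + 3) - r = 8 - r)
b(s) = 16 - 2*s + (25 + s)/s (b(s) = 2*((s + 25)/(s + s) + (8 - s)) = 2*((25 + s)/((2*s)) + (8 - s)) = 2*((25 + s)*(1/(2*s)) + (8 - s)) = 2*((25 + s)/(2*s) + (8 - s)) = 2*(8 - s + (25 + s)/(2*s)) = 16 - 2*s + (25 + s)/s)
(3608 + 365)/(-3439 + b(37)) = (3608 + 365)/(-3439 + (17 - 2*37 + 25/37)) = 3973/(-3439 + (17 - 74 + 25*(1/37))) = 3973/(-3439 + (17 - 74 + 25/37)) = 3973/(-3439 - 2084/37) = 3973/(-129327/37) = 3973*(-37/129327) = -147001/129327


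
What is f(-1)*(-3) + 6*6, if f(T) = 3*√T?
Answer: 36 - 9*I ≈ 36.0 - 9.0*I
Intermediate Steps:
f(-1)*(-3) + 6*6 = (3*√(-1))*(-3) + 6*6 = (3*I)*(-3) + 36 = -9*I + 36 = 36 - 9*I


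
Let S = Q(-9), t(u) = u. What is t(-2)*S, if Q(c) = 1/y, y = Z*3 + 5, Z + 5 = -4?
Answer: 1/11 ≈ 0.090909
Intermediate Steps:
Z = -9 (Z = -5 - 4 = -9)
y = -22 (y = -9*3 + 5 = -27 + 5 = -22)
Q(c) = -1/22 (Q(c) = 1/(-22) = -1/22)
S = -1/22 ≈ -0.045455
t(-2)*S = -2*(-1/22) = 1/11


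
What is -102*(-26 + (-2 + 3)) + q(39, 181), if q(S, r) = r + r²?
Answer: 35492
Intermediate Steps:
-102*(-26 + (-2 + 3)) + q(39, 181) = -102*(-26 + (-2 + 3)) + 181*(1 + 181) = -102*(-26 + 1) + 181*182 = -102*(-25) + 32942 = 2550 + 32942 = 35492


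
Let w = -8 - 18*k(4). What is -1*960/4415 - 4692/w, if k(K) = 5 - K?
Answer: 2069022/11479 ≈ 180.24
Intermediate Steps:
w = -26 (w = -8 - 18*(5 - 1*4) = -8 - 18*(5 - 4) = -8 - 18*1 = -8 - 18 = -26)
-1*960/4415 - 4692/w = -1*960/4415 - 4692/(-26) = -960*1/4415 - 4692*(-1/26) = -192/883 + 2346/13 = 2069022/11479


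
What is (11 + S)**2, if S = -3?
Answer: 64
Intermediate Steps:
(11 + S)**2 = (11 - 3)**2 = 8**2 = 64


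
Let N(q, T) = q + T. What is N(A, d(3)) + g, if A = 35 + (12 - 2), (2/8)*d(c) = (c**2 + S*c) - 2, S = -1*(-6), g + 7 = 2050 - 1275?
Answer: 913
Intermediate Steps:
g = 768 (g = -7 + (2050 - 1275) = -7 + 775 = 768)
S = 6
d(c) = -8 + 4*c**2 + 24*c (d(c) = 4*((c**2 + 6*c) - 2) = 4*(-2 + c**2 + 6*c) = -8 + 4*c**2 + 24*c)
A = 45 (A = 35 + 10 = 45)
N(q, T) = T + q
N(A, d(3)) + g = ((-8 + 4*3**2 + 24*3) + 45) + 768 = ((-8 + 4*9 + 72) + 45) + 768 = ((-8 + 36 + 72) + 45) + 768 = (100 + 45) + 768 = 145 + 768 = 913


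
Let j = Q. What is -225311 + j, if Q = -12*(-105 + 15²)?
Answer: -226751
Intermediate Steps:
Q = -1440 (Q = -12*(-105 + 225) = -12*120 = -1440)
j = -1440
-225311 + j = -225311 - 1440 = -226751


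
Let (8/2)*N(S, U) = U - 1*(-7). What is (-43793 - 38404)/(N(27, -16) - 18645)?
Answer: 109596/24863 ≈ 4.4080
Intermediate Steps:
N(S, U) = 7/4 + U/4 (N(S, U) = (U - 1*(-7))/4 = (U + 7)/4 = (7 + U)/4 = 7/4 + U/4)
(-43793 - 38404)/(N(27, -16) - 18645) = (-43793 - 38404)/((7/4 + (¼)*(-16)) - 18645) = -82197/((7/4 - 4) - 18645) = -82197/(-9/4 - 18645) = -82197/(-74589/4) = -82197*(-4/74589) = 109596/24863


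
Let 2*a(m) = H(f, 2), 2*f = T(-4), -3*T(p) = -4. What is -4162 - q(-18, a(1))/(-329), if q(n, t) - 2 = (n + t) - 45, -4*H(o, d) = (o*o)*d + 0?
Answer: -12324232/2961 ≈ -4162.2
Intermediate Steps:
T(p) = 4/3 (T(p) = -⅓*(-4) = 4/3)
f = ⅔ (f = (½)*(4/3) = ⅔ ≈ 0.66667)
H(o, d) = -d*o²/4 (H(o, d) = -((o*o)*d + 0)/4 = -(o²*d + 0)/4 = -(d*o² + 0)/4 = -d*o²/4)
a(m) = -⅑ (a(m) = (-¼*2*(⅔)²)/2 = (-¼*2*4/9)/2 = (½)*(-2/9) = -⅑)
q(n, t) = -43 + n + t (q(n, t) = 2 + ((n + t) - 45) = 2 + (-45 + n + t) = -43 + n + t)
-4162 - q(-18, a(1))/(-329) = -4162 - (-43 - 18 - ⅑)/(-329) = -4162 - (-550)*(-1)/(9*329) = -4162 - 1*550/2961 = -4162 - 550/2961 = -12324232/2961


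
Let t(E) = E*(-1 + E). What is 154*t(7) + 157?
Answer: 6625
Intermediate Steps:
154*t(7) + 157 = 154*(7*(-1 + 7)) + 157 = 154*(7*6) + 157 = 154*42 + 157 = 6468 + 157 = 6625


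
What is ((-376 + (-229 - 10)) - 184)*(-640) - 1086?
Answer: 510274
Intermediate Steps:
((-376 + (-229 - 10)) - 184)*(-640) - 1086 = ((-376 - 239) - 184)*(-640) - 1086 = (-615 - 184)*(-640) - 1086 = -799*(-640) - 1086 = 511360 - 1086 = 510274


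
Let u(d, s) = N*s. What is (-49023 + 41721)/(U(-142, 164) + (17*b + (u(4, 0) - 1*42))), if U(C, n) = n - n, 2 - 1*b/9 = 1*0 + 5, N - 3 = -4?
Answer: 2434/167 ≈ 14.575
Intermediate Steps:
N = -1 (N = 3 - 4 = -1)
b = -27 (b = 18 - 9*(1*0 + 5) = 18 - 9*(0 + 5) = 18 - 9*5 = 18 - 45 = -27)
U(C, n) = 0
u(d, s) = -s
(-49023 + 41721)/(U(-142, 164) + (17*b + (u(4, 0) - 1*42))) = (-49023 + 41721)/(0 + (17*(-27) + (-1*0 - 1*42))) = -7302/(0 + (-459 + (0 - 42))) = -7302/(0 + (-459 - 42)) = -7302/(0 - 501) = -7302/(-501) = -7302*(-1/501) = 2434/167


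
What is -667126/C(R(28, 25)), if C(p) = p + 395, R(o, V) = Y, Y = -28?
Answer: -667126/367 ≈ -1817.8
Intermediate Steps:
R(o, V) = -28
C(p) = 395 + p
-667126/C(R(28, 25)) = -667126/(395 - 28) = -667126/367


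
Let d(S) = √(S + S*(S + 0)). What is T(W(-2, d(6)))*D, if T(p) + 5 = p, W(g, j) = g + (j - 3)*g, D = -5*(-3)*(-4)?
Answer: 60 + 120*√42 ≈ 837.69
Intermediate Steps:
d(S) = √(S + S²) (d(S) = √(S + S*S) = √(S + S²))
D = -60 (D = 15*(-4) = -60)
W(g, j) = g + g*(-3 + j) (W(g, j) = g + (-3 + j)*g = g + g*(-3 + j))
T(p) = -5 + p
T(W(-2, d(6)))*D = (-5 - 2*(-2 + √(6*(1 + 6))))*(-60) = (-5 - 2*(-2 + √(6*7)))*(-60) = (-5 - 2*(-2 + √42))*(-60) = (-5 + (4 - 2*√42))*(-60) = (-1 - 2*√42)*(-60) = 60 + 120*√42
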